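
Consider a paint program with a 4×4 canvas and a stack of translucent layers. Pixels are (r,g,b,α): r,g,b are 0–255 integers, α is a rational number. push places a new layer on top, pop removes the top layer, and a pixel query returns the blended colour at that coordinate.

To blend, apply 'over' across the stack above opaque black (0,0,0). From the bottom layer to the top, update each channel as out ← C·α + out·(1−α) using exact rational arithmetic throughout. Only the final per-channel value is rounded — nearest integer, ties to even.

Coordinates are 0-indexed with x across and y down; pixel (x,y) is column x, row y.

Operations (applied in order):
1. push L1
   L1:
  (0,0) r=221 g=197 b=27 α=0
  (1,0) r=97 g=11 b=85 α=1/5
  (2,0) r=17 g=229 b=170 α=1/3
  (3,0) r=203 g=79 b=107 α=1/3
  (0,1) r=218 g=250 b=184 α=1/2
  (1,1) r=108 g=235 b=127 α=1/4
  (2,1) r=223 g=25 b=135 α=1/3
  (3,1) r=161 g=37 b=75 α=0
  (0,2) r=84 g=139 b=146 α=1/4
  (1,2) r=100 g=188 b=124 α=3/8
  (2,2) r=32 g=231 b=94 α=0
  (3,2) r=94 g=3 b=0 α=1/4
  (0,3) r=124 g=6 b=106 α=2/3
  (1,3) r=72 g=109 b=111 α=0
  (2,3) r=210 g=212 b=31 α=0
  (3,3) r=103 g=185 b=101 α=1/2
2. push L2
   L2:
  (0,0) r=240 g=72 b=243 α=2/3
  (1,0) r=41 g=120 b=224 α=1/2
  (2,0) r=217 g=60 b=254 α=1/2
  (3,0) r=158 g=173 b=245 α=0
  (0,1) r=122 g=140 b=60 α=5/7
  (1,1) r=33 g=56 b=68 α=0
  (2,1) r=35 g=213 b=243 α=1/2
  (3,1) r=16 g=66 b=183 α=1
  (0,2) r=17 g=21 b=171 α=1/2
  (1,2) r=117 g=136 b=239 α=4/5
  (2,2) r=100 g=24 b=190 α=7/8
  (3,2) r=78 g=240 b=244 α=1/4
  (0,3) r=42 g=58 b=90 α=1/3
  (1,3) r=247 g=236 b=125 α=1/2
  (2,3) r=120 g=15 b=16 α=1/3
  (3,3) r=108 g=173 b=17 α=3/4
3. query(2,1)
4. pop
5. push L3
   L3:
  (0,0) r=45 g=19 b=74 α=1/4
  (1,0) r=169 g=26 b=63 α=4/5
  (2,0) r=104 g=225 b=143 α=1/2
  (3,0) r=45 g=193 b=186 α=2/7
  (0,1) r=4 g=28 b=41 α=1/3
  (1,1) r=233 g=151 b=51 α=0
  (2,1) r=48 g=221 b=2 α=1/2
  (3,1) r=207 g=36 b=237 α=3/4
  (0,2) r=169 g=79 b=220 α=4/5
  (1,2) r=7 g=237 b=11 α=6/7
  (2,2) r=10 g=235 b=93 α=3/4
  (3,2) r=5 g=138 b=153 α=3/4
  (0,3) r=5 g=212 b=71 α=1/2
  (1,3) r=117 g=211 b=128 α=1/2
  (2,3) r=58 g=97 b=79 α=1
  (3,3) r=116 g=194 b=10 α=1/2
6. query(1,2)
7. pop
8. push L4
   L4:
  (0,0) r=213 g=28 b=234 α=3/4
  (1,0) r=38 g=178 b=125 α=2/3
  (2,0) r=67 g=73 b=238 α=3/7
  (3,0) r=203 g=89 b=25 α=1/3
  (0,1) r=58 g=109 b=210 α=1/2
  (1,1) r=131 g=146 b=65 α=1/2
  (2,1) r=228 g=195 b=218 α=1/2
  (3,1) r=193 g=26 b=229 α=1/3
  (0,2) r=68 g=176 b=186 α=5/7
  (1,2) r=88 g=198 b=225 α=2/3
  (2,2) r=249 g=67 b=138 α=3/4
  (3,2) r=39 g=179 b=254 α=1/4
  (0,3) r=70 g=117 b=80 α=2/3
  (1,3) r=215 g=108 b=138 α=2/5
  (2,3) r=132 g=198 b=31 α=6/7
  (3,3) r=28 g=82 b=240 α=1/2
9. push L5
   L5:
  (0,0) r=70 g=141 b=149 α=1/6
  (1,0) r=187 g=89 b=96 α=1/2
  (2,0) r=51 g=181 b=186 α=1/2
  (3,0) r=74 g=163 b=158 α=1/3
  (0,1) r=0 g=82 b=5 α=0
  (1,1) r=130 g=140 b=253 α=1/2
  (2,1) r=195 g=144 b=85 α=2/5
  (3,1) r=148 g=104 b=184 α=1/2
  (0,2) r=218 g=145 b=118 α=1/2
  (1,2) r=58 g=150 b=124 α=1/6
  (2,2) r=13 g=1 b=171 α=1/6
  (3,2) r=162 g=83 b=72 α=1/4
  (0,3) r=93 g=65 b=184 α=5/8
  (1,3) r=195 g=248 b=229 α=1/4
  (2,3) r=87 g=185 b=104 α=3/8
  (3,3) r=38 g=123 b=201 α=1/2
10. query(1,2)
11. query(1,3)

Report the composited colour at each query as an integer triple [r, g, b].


at x=2,y=1 over L1,L2:
L1 α=1/3: [223/3, 25/3, 45]
L2 α=1/2: [164/3, 332/3, 144]
→ [55, 111, 144]

(1,2) stack=L1,L3; from [0,0,0]:
+L1 (α=3/8) → [75/2, 141/2, 93/2]
+L3 (α=6/7) → [159/14, 2985/14, 225/14]
rounded: [11, 213, 16]

query (1,2) [L1,L4,L5] — begin 0,0,0
L1 α=3/8: [75/2, 141/2, 93/2]
L4 α=2/3: [427/6, 311/2, 331/2]
L5 α=1/6: [2483/36, 1855/12, 1903/12]
→ [69, 155, 159]

(1,3) stack=L1,L4,L5; from [0,0,0]:
L1 α=0: [0, 0, 0]
L4 α=2/5: [86, 216/5, 276/5]
L5 α=1/4: [453/4, 472/5, 1973/20]
→ [113, 94, 99]


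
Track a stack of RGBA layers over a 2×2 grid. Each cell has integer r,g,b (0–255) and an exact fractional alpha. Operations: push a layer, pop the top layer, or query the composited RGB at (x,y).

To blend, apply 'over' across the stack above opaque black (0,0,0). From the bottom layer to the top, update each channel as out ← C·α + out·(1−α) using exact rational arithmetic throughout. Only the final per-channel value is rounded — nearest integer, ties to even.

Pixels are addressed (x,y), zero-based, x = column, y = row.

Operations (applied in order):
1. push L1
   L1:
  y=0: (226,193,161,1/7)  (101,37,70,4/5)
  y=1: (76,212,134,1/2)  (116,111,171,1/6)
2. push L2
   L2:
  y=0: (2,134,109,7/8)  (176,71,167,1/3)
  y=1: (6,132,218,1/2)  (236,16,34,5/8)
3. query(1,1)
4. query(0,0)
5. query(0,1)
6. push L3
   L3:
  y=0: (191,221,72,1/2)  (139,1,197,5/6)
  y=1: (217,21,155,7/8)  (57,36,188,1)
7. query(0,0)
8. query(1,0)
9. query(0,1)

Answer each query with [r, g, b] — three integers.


at x=1,y=1 over L1,L2:
after L1 α=1/6: [58/3, 37/2, 57/2]
after L2 α=5/8: [619/4, 271/16, 511/16]
rounded: [155, 17, 32]

query (0,0) [L1,L2] — begin 0,0,0
L1 α=1/7: [226/7, 193/7, 23]
L2 α=7/8: [81/14, 6759/56, 393/4]
→ [6, 121, 98]

query (0,1) [L1,L2] — begin 0,0,0
after L1 α=1/2: [38, 106, 67]
after L2 α=1/2: [22, 119, 285/2]
→ [22, 119, 142]

query (0,0) [L1,L2,L3] — begin 0,0,0
after L1 α=1/7: [226/7, 193/7, 23]
after L2 α=7/8: [81/14, 6759/56, 393/4]
after L3 α=1/2: [2755/28, 19135/112, 681/8]
→ [98, 171, 85]

at x=1,y=0 over L1,L2,L3:
after L1 α=4/5: [404/5, 148/5, 56]
after L2 α=1/3: [1688/15, 217/5, 93]
after L3 α=5/6: [12113/90, 121/15, 539/3]
→ [135, 8, 180]

at x=0,y=1 over L1,L2,L3:
+L1 (α=1/2) → [38, 106, 67]
+L2 (α=1/2) → [22, 119, 285/2]
+L3 (α=7/8) → [1541/8, 133/4, 2455/16]
= [193, 33, 153]


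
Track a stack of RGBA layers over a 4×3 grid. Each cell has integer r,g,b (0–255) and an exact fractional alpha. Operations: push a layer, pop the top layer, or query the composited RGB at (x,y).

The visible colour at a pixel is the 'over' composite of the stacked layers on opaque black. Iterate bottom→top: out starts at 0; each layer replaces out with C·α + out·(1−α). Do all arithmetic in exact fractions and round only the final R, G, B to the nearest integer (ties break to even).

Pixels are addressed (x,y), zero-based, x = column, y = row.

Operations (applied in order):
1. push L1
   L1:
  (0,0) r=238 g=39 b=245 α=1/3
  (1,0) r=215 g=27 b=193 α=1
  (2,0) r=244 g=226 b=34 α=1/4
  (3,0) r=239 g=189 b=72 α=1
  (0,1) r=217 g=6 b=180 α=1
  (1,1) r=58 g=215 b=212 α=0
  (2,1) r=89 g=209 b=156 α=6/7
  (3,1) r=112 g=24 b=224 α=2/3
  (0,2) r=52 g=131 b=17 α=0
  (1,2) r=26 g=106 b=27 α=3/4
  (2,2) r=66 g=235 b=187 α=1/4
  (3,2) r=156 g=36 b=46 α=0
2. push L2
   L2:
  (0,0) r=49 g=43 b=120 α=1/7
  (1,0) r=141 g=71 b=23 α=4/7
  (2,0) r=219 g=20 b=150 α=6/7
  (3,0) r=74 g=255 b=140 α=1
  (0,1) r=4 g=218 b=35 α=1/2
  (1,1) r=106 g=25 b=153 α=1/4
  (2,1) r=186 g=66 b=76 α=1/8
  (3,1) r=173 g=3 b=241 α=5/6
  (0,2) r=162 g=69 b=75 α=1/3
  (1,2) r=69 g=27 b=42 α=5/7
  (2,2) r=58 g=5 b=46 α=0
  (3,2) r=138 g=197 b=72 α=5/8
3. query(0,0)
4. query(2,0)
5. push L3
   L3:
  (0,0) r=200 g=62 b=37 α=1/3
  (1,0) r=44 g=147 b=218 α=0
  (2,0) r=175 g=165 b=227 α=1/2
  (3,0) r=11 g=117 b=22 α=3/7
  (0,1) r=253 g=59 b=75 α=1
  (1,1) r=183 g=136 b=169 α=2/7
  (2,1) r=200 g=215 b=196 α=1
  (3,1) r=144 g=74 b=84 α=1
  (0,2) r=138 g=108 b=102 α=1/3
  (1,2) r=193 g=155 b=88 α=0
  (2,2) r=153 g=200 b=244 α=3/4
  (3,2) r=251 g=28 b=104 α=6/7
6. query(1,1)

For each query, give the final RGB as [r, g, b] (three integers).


query (0,0) [L1,L2] — begin 0,0,0
after L1 α=1/3: [238/3, 13, 245/3]
after L2 α=1/7: [75, 121/7, 610/7]
rounded: [75, 17, 87]

query (2,0) [L1,L2] — begin 0,0,0
L1 α=1/4: [61, 113/2, 17/2]
L2 α=6/7: [1375/7, 353/14, 1817/14]
→ [196, 25, 130]

at x=1,y=1 over L1,L2,L3:
+L1 (α=0) → [0, 0, 0]
+L2 (α=1/4) → [53/2, 25/4, 153/4]
+L3 (α=2/7) → [997/14, 1213/28, 2117/28]
→ [71, 43, 76]


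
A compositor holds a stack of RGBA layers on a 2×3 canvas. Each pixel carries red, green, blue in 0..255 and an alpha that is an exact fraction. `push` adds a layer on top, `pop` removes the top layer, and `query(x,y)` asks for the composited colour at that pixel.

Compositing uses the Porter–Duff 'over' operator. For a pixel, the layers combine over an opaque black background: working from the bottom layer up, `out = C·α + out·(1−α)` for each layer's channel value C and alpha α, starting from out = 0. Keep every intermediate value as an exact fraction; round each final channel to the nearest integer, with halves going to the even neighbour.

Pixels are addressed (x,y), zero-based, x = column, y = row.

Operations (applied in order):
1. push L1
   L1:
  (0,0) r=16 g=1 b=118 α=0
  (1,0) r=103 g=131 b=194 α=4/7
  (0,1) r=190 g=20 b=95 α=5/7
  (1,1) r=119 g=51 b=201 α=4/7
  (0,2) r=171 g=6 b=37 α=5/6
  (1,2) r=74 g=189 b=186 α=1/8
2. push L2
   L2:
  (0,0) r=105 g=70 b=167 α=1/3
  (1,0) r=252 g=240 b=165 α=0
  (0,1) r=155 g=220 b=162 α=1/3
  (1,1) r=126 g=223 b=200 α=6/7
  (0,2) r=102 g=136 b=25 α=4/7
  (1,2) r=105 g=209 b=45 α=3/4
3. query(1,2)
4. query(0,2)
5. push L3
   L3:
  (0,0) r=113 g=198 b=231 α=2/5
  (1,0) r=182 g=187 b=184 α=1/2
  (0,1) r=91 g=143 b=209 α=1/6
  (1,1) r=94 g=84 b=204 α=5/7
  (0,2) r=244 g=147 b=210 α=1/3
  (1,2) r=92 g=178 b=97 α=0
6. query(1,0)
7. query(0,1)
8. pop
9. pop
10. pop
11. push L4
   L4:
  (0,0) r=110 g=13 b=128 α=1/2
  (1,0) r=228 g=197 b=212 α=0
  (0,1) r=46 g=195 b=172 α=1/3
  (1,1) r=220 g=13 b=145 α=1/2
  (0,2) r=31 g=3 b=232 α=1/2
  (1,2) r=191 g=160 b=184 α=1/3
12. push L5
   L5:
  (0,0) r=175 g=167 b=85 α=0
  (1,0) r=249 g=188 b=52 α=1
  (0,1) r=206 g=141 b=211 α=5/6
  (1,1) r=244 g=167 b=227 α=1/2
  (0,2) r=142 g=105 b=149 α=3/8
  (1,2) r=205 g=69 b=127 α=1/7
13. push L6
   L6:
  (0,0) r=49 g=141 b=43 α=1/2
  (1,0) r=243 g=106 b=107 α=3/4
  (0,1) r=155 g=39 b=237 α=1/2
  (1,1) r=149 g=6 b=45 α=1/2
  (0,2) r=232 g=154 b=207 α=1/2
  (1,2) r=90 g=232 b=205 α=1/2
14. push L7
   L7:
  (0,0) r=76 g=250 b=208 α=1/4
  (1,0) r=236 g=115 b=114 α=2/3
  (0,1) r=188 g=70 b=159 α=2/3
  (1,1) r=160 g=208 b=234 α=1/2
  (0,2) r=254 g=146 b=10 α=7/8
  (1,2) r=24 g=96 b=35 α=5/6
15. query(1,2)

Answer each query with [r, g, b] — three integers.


at x=1,y=2 over L1,L2:
+L1 (α=1/8) → [37/4, 189/8, 93/4]
+L2 (α=3/4) → [1297/16, 5205/32, 633/16]
= [81, 163, 40]

(0,2) stack=L1,L2; from [0,0,0]:
after L1 α=5/6: [285/2, 5, 185/6]
after L2 α=4/7: [1671/14, 559/7, 55/2]
→ [119, 80, 28]

at x=1,y=0 over L1,L2,L3:
after L1 α=4/7: [412/7, 524/7, 776/7]
after L2 α=0: [412/7, 524/7, 776/7]
after L3 α=1/2: [843/7, 1833/14, 1032/7]
= [120, 131, 147]

(0,1) stack=L1,L2,L3; from [0,0,0]:
after L1 α=5/7: [950/7, 100/7, 475/7]
after L2 α=1/3: [995/7, 580/7, 2084/21]
after L3 α=1/6: [2806/21, 3901/42, 14809/126]
= [134, 93, 118]

query (1,2) [L4,L5,L6,L7] — begin 0,0,0
after L4 α=1/3: [191/3, 160/3, 184/3]
after L5 α=1/7: [587/7, 389/7, 495/7]
after L6 α=1/2: [1217/14, 2013/14, 965/7]
after L7 α=5/6: [2897/84, 2911/28, 365/7]
rounded: [34, 104, 52]


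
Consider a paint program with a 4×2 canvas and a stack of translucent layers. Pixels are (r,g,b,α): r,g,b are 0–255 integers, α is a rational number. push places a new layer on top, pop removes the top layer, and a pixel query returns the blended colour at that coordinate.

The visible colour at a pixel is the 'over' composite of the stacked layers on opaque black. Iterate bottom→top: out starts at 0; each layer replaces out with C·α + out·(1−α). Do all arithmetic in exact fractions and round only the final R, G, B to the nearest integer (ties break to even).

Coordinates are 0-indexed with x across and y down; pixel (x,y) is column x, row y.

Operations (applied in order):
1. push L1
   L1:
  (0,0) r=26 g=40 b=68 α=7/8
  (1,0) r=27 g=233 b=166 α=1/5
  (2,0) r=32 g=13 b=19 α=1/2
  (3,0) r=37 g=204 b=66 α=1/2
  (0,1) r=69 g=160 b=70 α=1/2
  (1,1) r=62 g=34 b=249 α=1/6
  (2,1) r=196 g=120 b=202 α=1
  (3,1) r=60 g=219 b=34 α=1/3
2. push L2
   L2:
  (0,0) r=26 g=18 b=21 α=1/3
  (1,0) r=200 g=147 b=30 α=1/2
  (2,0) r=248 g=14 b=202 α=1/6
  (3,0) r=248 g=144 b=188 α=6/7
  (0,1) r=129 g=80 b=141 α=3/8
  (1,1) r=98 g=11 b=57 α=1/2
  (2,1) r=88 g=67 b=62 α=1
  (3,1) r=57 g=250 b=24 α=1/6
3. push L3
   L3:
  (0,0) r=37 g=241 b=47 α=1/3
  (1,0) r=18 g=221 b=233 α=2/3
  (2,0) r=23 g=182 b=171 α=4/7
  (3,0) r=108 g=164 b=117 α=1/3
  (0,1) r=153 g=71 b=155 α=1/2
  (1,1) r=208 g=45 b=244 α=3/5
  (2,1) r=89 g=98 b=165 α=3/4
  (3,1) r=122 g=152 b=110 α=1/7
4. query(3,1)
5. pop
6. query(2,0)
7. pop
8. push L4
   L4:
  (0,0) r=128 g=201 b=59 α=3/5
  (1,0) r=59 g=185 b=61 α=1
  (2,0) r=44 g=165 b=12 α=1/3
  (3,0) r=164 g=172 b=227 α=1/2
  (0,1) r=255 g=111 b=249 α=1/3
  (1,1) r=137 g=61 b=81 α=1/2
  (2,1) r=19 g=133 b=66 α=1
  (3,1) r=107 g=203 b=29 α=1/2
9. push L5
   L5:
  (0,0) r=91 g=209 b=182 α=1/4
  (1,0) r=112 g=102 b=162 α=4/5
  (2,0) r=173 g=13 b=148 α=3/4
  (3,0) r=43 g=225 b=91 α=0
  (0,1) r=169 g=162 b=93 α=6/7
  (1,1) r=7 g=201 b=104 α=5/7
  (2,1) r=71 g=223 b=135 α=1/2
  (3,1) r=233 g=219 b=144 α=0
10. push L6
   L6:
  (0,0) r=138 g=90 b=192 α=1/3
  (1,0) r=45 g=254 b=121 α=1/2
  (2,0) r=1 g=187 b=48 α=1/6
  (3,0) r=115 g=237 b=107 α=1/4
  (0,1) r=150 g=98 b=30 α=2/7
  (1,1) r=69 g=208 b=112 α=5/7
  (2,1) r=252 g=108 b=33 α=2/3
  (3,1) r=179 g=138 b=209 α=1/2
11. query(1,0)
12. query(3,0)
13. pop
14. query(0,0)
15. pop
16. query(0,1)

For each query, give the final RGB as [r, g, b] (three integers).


query (3,1) [L1,L2,L3] — begin 0,0,0
L1 α=1/3: [20, 73, 34/3]
L2 α=1/6: [157/6, 205/2, 121/9]
L3 α=1/7: [279/7, 767/7, 572/21]
rounded: [40, 110, 27]

(2,0) stack=L1,L2; from [0,0,0]:
+L1 (α=1/2) → [16, 13/2, 19/2]
+L2 (α=1/6) → [164/3, 31/4, 499/12]
= [55, 8, 42]

query (1,0) [L1,L4,L5,L6] — begin 0,0,0
+L1 (α=1/5) → [27/5, 233/5, 166/5]
+L4 (α=1) → [59, 185, 61]
+L5 (α=4/5) → [507/5, 593/5, 709/5]
+L6 (α=1/2) → [366/5, 1863/10, 657/5]
rounded: [73, 186, 131]

(3,0) stack=L1,L4,L5,L6; from [0,0,0]:
+L1 (α=1/2) → [37/2, 102, 33]
+L4 (α=1/2) → [365/4, 137, 130]
+L5 (α=0) → [365/4, 137, 130]
+L6 (α=1/4) → [1555/16, 162, 497/4]
→ [97, 162, 124]

query (0,0) [L1,L4,L5] — begin 0,0,0
L1 α=7/8: [91/4, 35, 119/2]
L4 α=3/5: [859/10, 673/5, 296/5]
L5 α=1/4: [3487/40, 766/5, 899/10]
= [87, 153, 90]

query (0,1) [L1,L4] — begin 0,0,0
after L1 α=1/2: [69/2, 80, 35]
after L4 α=1/3: [108, 271/3, 319/3]
→ [108, 90, 106]


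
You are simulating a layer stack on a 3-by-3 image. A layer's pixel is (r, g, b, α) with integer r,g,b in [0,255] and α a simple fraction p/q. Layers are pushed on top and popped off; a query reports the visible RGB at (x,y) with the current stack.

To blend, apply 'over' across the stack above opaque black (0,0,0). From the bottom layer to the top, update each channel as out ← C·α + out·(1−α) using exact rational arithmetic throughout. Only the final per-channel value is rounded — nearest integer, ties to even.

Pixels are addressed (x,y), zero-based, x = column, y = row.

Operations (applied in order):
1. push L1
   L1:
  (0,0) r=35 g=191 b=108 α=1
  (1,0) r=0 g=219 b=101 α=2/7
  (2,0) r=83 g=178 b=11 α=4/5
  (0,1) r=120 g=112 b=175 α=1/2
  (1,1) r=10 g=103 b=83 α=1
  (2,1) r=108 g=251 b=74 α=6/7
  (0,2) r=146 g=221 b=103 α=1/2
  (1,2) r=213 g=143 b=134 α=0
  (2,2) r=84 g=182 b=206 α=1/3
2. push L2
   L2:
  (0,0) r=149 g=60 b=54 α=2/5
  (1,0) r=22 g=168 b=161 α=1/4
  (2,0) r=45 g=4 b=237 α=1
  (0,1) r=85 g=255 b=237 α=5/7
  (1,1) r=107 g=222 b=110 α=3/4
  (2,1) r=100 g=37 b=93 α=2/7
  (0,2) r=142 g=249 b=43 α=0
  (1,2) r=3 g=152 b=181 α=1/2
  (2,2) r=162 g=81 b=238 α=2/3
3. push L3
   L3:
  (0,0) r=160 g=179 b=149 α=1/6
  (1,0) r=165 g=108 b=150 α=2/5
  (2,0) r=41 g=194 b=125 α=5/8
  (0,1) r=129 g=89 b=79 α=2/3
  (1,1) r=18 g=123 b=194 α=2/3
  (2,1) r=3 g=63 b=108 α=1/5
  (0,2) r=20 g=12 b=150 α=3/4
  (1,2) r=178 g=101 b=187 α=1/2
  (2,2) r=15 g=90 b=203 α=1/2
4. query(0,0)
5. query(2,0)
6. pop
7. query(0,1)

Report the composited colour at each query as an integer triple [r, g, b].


at x=0,y=0 over L1,L2,L3:
+L1 (α=1) → [35, 191, 108]
+L2 (α=2/5) → [403/5, 693/5, 432/5]
+L3 (α=1/6) → [563/6, 436/3, 581/6]
= [94, 145, 97]

(2,0) stack=L1,L2,L3; from [0,0,0]:
+L1 (α=4/5) → [332/5, 712/5, 44/5]
+L2 (α=1) → [45, 4, 237]
+L3 (α=5/8) → [85/2, 491/4, 167]
→ [42, 123, 167]

at x=0,y=1 over L1,L2:
+L1 (α=1/2) → [60, 56, 175/2]
+L2 (α=5/7) → [545/7, 1387/7, 1360/7]
rounded: [78, 198, 194]


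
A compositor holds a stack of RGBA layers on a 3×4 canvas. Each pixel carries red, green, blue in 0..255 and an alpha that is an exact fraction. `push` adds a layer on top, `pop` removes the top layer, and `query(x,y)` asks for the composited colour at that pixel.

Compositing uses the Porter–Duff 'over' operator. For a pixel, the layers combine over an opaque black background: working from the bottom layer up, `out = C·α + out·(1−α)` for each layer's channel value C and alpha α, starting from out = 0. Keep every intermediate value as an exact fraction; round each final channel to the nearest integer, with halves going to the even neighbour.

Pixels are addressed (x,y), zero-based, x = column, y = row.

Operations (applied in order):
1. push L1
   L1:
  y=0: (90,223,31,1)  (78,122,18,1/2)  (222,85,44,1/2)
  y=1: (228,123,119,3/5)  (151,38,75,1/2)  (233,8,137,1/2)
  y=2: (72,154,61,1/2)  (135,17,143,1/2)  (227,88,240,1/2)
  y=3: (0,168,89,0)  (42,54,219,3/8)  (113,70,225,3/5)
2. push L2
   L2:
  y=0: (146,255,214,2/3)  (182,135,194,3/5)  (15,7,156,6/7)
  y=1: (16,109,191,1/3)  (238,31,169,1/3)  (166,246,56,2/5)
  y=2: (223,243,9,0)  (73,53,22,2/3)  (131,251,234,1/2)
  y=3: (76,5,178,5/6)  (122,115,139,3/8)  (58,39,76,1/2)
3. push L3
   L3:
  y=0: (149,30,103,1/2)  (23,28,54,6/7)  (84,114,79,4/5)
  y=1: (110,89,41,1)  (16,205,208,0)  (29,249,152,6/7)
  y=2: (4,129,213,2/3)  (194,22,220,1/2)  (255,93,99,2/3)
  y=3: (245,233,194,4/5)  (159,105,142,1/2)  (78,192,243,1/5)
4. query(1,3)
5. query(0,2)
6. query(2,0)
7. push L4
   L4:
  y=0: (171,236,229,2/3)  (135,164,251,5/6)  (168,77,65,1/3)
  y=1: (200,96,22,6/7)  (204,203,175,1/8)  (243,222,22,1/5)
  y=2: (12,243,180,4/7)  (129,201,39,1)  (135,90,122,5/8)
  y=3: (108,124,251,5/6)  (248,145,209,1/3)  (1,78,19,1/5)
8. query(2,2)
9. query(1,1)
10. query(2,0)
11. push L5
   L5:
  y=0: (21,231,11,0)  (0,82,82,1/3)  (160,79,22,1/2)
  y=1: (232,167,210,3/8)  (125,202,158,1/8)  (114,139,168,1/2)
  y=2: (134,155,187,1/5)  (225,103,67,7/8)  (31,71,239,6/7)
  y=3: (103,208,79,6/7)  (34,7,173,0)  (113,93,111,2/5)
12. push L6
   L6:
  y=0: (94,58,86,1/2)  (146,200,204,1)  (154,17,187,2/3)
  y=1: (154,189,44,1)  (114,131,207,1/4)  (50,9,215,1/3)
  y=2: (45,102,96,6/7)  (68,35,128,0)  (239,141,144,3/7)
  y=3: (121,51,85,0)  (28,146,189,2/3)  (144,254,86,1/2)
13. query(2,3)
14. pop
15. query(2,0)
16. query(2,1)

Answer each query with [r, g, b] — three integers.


(1,3) stack=L1,L2,L3; from [0,0,0]:
after L1 α=3/8: [63/4, 81/4, 657/8]
after L2 α=3/8: [1779/32, 1785/32, 6621/64]
after L3 α=1/2: [6867/64, 5145/64, 15709/128]
= [107, 80, 123]

query (0,2) [L1,L2,L3] — begin 0,0,0
L1 α=1/2: [36, 77, 61/2]
L2 α=0: [36, 77, 61/2]
L3 α=2/3: [44/3, 335/3, 913/6]
→ [15, 112, 152]

at x=2,y=0 over L1,L2,L3:
L1 α=1/2: [111, 85/2, 22]
L2 α=6/7: [201/7, 169/14, 958/7]
L3 α=4/5: [2553/35, 6553/70, 634/7]
= [73, 94, 91]

query (2,2) [L1,L2,L3,L4] — begin 0,0,0
L1 α=1/2: [227/2, 44, 120]
L2 α=1/2: [489/4, 295/2, 177]
L3 α=2/3: [843/4, 667/6, 125]
L4 α=5/8: [5229/32, 1567/16, 985/8]
rounded: [163, 98, 123]

(1,1) stack=L1,L2,L3,L4; from [0,0,0]:
after L1 α=1/2: [151/2, 19, 75/2]
after L2 α=1/3: [389/3, 23, 244/3]
after L3 α=0: [389/3, 23, 244/3]
after L4 α=1/8: [3335/24, 91/2, 2233/24]
= [139, 46, 93]

query (2,0) [L1,L2,L3,L4] — begin 0,0,0
L1 α=1/2: [111, 85/2, 22]
L2 α=6/7: [201/7, 169/14, 958/7]
L3 α=4/5: [2553/35, 6553/70, 634/7]
L4 α=1/3: [3662/35, 9248/105, 1723/21]
→ [105, 88, 82]

query (2,3) [L1,L2,L3,L4,L5,L6] — begin 0,0,0
L1 α=3/5: [339/5, 42, 135]
L2 α=1/2: [629/10, 81/2, 211/2]
L3 α=1/5: [1648/25, 354/5, 133]
L4 α=1/5: [6617/125, 1806/25, 551/5]
L5 α=2/5: [48101/625, 10068/125, 2763/25]
L6 α=1/2: [138101/1250, 20909/125, 4913/50]
→ [110, 167, 98]

query (2,0) [L1,L2,L3,L4,L5] — begin 0,0,0
after L1 α=1/2: [111, 85/2, 22]
after L2 α=6/7: [201/7, 169/14, 958/7]
after L3 α=4/5: [2553/35, 6553/70, 634/7]
after L4 α=1/3: [3662/35, 9248/105, 1723/21]
after L5 α=1/2: [4631/35, 17543/210, 2185/42]
rounded: [132, 84, 52]

query (2,1) [L1,L2,L3,L4,L5] — begin 0,0,0
after L1 α=1/2: [233/2, 4, 137/2]
after L2 α=2/5: [1363/10, 504/5, 127/2]
after L3 α=6/7: [3103/70, 7974/35, 1951/14]
after L4 α=1/5: [14711/175, 39666/175, 4056/35]
after L5 α=1/2: [34661/350, 63991/350, 4968/35]
rounded: [99, 183, 142]


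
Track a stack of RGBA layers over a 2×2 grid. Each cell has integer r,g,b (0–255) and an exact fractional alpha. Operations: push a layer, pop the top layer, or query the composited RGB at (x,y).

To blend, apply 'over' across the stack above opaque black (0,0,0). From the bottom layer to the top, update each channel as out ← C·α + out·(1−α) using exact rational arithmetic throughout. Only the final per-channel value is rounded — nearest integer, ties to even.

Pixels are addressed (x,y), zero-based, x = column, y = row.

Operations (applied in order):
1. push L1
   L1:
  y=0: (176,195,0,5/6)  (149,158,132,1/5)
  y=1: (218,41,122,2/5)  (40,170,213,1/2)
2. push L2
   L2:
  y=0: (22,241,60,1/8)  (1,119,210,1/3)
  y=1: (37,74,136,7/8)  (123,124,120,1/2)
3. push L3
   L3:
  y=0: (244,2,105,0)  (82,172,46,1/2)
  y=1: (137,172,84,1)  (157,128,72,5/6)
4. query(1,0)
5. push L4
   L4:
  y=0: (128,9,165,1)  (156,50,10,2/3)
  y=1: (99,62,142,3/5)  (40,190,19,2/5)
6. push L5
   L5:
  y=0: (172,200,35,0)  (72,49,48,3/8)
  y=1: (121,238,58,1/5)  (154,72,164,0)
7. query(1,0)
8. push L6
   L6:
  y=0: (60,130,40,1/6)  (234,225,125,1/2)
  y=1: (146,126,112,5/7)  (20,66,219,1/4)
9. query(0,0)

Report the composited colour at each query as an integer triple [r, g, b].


query (1,0) [L1,L2,L3] — begin 0,0,0
L1 α=1/5: [149/5, 158/5, 132/5]
L2 α=1/3: [101/5, 911/15, 438/5]
L3 α=1/2: [511/10, 3491/30, 334/5]
→ [51, 116, 67]

query (1,0) [L1,L2,L3,L4,L5] — begin 0,0,0
+L1 (α=1/5) → [149/5, 158/5, 132/5]
+L2 (α=1/3) → [101/5, 911/15, 438/5]
+L3 (α=1/2) → [511/10, 3491/30, 334/5]
+L4 (α=2/3) → [3631/30, 6491/90, 434/15]
+L5 (α=3/8) → [4927/48, 9137/144, 433/12]
= [103, 63, 36]

(0,0) stack=L1,L2,L3,L4,L5,L6; from [0,0,0]:
L1 α=5/6: [440/3, 325/2, 0]
L2 α=1/8: [1573/12, 2757/16, 15/2]
L3 α=0: [1573/12, 2757/16, 15/2]
L4 α=1: [128, 9, 165]
L5 α=0: [128, 9, 165]
L6 α=1/6: [350/3, 175/6, 865/6]
→ [117, 29, 144]


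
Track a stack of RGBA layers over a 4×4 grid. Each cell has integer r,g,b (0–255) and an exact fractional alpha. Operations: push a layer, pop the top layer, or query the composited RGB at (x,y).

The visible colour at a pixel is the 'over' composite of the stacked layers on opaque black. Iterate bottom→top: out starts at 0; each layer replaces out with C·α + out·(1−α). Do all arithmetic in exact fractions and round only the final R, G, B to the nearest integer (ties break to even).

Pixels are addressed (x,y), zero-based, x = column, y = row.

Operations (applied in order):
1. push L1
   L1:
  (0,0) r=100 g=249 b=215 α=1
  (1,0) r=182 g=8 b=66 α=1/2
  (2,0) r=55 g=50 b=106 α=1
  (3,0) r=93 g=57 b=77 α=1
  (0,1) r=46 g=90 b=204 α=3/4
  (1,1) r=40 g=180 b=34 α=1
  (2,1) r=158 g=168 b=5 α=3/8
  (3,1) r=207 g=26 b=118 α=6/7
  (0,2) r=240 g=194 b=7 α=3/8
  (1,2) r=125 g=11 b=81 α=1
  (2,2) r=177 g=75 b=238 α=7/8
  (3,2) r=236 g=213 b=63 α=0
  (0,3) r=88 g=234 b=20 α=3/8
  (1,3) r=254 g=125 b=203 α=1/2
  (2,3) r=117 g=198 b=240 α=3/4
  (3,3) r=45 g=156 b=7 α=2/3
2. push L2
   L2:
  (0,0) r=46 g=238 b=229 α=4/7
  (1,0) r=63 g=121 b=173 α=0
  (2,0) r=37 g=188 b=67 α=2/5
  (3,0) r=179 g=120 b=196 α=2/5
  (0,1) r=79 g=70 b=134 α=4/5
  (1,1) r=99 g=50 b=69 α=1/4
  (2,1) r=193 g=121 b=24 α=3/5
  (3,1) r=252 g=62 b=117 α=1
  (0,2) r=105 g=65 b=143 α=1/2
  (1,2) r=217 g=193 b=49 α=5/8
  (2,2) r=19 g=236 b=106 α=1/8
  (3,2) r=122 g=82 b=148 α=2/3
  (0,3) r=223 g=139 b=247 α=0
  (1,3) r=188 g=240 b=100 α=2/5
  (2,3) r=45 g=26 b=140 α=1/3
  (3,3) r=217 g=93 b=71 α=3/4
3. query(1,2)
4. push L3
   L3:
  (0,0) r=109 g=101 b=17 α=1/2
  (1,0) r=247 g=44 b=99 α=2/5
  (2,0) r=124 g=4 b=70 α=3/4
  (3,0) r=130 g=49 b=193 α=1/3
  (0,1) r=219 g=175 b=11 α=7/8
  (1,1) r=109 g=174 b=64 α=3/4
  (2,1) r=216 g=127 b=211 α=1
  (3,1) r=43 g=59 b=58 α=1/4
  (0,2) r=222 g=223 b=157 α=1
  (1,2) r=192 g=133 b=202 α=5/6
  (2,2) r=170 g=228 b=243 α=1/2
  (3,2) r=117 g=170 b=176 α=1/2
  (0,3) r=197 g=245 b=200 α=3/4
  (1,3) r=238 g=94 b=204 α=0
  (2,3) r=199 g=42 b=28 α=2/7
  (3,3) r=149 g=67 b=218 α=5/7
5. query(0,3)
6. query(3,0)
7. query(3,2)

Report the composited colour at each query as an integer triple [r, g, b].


query (1,2) [L1,L2] — begin 0,0,0
+L1 (α=1) → [125, 11, 81]
+L2 (α=5/8) → [365/2, 499/4, 61]
= [182, 125, 61]

query (0,3) [L1,L2,L3] — begin 0,0,0
after L1 α=3/8: [33, 351/4, 15/2]
after L2 α=0: [33, 351/4, 15/2]
after L3 α=3/4: [156, 3291/16, 1215/8]
rounded: [156, 206, 152]

(3,0) stack=L1,L2,L3; from [0,0,0]:
after L1 α=1: [93, 57, 77]
after L2 α=2/5: [637/5, 411/5, 623/5]
after L3 α=1/3: [1924/15, 1067/15, 737/5]
→ [128, 71, 147]

(3,2) stack=L1,L2,L3; from [0,0,0]:
L1 α=0: [0, 0, 0]
L2 α=2/3: [244/3, 164/3, 296/3]
L3 α=1/2: [595/6, 337/3, 412/3]
rounded: [99, 112, 137]


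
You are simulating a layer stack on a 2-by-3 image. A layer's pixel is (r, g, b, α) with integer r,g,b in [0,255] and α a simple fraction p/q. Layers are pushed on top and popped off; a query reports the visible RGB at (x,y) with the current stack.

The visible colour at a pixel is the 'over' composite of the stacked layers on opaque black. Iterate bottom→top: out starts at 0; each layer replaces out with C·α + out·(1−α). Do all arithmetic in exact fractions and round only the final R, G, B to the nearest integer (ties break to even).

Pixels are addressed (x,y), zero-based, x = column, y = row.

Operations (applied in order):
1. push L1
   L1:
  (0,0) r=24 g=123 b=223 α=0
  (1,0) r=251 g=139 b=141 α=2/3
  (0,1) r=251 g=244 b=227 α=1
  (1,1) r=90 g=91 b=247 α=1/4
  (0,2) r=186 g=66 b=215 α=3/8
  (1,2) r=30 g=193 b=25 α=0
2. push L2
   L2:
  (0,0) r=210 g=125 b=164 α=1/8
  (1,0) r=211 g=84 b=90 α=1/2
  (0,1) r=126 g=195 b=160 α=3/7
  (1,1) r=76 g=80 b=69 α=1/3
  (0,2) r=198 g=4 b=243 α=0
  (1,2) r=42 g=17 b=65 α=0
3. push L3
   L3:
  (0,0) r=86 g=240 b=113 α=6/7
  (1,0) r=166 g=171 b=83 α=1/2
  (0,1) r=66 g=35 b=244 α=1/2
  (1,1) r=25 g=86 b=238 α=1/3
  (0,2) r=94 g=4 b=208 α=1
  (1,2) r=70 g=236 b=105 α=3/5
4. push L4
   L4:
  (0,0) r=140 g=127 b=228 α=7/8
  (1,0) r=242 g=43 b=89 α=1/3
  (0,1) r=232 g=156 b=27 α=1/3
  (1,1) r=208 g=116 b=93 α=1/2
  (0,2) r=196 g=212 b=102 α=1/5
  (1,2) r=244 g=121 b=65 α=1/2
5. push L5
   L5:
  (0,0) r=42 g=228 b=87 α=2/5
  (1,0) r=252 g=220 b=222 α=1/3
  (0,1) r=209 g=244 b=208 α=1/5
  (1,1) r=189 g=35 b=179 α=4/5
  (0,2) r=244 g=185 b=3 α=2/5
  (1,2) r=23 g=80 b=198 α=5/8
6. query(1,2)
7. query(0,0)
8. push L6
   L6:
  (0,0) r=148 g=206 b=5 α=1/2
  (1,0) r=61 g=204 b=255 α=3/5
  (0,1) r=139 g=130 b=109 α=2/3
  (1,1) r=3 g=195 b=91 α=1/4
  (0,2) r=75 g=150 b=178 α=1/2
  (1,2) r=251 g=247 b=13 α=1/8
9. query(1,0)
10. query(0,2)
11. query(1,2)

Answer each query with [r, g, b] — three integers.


at x=1,y=2 over L1,L2,L3,L4,L5:
L1 α=0: [0, 0, 0]
L2 α=0: [0, 0, 0]
L3 α=3/5: [42, 708/5, 63]
L4 α=1/2: [143, 1313/10, 64]
L5 α=5/8: [68, 7939/80, 591/4]
→ [68, 99, 148]

query (0,0) [L1,L2,L3,L4,L5] — begin 0,0,0
after L1 α=0: [0, 0, 0]
after L2 α=1/8: [105/4, 125/8, 41/2]
after L3 α=6/7: [2169/28, 11645/56, 1397/14]
after L4 α=7/8: [29609/224, 61429/448, 23741/112]
after L5 α=2/5: [107643/1120, 77715/448, 90711/560]
rounded: [96, 173, 162]

at x=1,y=0 over L1,L2,L3,L4,L5,L6:
after L1 α=2/3: [502/3, 278/3, 94]
after L2 α=1/2: [1135/6, 265/3, 92]
after L3 α=1/2: [2131/12, 389/3, 175/2]
after L4 α=1/3: [3583/18, 907/9, 88]
after L5 α=1/3: [5851/27, 3794/27, 398/3]
after L6 α=3/5: [16643/135, 24112/135, 3091/15]
rounded: [123, 179, 206]

(0,2) stack=L1,L2,L3,L4,L5,L6; from [0,0,0]:
+L1 (α=3/8) → [279/4, 99/4, 645/8]
+L2 (α=0) → [279/4, 99/4, 645/8]
+L3 (α=1) → [94, 4, 208]
+L4 (α=1/5) → [572/5, 228/5, 934/5]
+L5 (α=2/5) → [4156/25, 2534/25, 2832/25]
+L6 (α=1/2) → [6031/50, 3142/25, 3641/25]
→ [121, 126, 146]

query (1,2) [L1,L2,L3,L4,L5,L6] — begin 0,0,0
+L1 (α=0) → [0, 0, 0]
+L2 (α=0) → [0, 0, 0]
+L3 (α=3/5) → [42, 708/5, 63]
+L4 (α=1/2) → [143, 1313/10, 64]
+L5 (α=5/8) → [68, 7939/80, 591/4]
+L6 (α=1/8) → [727/8, 75333/640, 4189/32]
= [91, 118, 131]


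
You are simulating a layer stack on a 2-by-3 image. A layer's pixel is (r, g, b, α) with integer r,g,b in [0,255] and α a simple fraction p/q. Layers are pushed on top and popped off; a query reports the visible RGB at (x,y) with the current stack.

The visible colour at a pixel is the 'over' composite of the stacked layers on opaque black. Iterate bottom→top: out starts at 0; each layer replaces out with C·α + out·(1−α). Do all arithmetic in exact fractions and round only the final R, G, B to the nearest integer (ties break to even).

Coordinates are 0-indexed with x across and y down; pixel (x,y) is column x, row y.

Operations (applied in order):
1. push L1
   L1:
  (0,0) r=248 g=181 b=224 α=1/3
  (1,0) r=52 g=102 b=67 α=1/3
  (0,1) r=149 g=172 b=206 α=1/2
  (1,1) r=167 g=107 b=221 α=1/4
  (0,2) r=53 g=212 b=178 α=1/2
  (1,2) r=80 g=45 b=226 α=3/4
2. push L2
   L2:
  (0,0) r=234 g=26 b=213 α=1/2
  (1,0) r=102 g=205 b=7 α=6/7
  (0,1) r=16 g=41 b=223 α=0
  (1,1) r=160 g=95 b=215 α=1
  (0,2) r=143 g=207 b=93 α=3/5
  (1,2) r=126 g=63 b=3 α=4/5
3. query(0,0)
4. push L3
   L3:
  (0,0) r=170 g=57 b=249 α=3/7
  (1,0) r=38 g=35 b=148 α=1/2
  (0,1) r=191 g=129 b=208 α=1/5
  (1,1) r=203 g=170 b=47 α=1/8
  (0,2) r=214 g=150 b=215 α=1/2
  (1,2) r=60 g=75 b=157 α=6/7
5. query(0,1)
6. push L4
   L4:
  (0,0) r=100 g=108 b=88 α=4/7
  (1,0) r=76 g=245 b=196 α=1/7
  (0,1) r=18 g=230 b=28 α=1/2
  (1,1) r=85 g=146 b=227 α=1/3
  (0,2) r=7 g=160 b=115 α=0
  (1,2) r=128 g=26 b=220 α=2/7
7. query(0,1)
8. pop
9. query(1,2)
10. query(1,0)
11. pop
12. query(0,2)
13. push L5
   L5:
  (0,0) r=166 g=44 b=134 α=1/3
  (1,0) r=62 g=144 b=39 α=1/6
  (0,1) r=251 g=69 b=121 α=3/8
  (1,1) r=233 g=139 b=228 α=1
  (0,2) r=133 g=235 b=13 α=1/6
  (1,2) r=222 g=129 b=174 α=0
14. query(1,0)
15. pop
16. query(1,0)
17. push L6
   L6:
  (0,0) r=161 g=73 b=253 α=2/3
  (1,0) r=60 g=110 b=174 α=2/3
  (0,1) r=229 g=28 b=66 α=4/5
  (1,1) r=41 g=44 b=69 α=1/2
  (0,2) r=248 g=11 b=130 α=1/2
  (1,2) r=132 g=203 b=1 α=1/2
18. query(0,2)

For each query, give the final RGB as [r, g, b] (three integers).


query (0,0) [L1,L2] — begin 0,0,0
after L1 α=1/3: [248/3, 181/3, 224/3]
after L2 α=1/2: [475/3, 259/6, 863/6]
rounded: [158, 43, 144]

at x=0,y=1 over L1,L2,L3:
after L1 α=1/2: [149/2, 86, 103]
after L2 α=0: [149/2, 86, 103]
after L3 α=1/5: [489/5, 473/5, 124]
→ [98, 95, 124]

(0,1) stack=L1,L2,L3,L4; from [0,0,0]:
L1 α=1/2: [149/2, 86, 103]
L2 α=0: [149/2, 86, 103]
L3 α=1/5: [489/5, 473/5, 124]
L4 α=1/2: [579/10, 1623/10, 76]
= [58, 162, 76]

at x=1,y=2 over L1,L2,L3:
after L1 α=3/4: [60, 135/4, 339/2]
after L2 α=4/5: [564/5, 1143/20, 363/10]
after L3 α=6/7: [2364/35, 1449/20, 9783/70]
rounded: [68, 72, 140]

(1,0) stack=L1,L2,L3; from [0,0,0]:
after L1 α=1/3: [52/3, 34, 67/3]
after L2 α=6/7: [1888/21, 1264/7, 193/21]
after L3 α=1/2: [1343/21, 1509/14, 3301/42]
→ [64, 108, 79]

(0,2) stack=L1,L2; from [0,0,0]:
+L1 (α=1/2) → [53/2, 106, 89]
+L2 (α=3/5) → [482/5, 833/5, 457/5]
→ [96, 167, 91]

at x=1,y=0 over L1,L2,L5:
after L1 α=1/3: [52/3, 34, 67/3]
after L2 α=6/7: [1888/21, 1264/7, 193/21]
after L5 α=1/6: [5371/63, 3664/21, 892/63]
rounded: [85, 174, 14]

(1,0) stack=L1,L2; from [0,0,0]:
+L1 (α=1/3) → [52/3, 34, 67/3]
+L2 (α=6/7) → [1888/21, 1264/7, 193/21]
rounded: [90, 181, 9]

query (0,2) [L1,L2,L6] — begin 0,0,0
after L1 α=1/2: [53/2, 106, 89]
after L2 α=3/5: [482/5, 833/5, 457/5]
after L6 α=1/2: [861/5, 444/5, 1107/10]
→ [172, 89, 111]


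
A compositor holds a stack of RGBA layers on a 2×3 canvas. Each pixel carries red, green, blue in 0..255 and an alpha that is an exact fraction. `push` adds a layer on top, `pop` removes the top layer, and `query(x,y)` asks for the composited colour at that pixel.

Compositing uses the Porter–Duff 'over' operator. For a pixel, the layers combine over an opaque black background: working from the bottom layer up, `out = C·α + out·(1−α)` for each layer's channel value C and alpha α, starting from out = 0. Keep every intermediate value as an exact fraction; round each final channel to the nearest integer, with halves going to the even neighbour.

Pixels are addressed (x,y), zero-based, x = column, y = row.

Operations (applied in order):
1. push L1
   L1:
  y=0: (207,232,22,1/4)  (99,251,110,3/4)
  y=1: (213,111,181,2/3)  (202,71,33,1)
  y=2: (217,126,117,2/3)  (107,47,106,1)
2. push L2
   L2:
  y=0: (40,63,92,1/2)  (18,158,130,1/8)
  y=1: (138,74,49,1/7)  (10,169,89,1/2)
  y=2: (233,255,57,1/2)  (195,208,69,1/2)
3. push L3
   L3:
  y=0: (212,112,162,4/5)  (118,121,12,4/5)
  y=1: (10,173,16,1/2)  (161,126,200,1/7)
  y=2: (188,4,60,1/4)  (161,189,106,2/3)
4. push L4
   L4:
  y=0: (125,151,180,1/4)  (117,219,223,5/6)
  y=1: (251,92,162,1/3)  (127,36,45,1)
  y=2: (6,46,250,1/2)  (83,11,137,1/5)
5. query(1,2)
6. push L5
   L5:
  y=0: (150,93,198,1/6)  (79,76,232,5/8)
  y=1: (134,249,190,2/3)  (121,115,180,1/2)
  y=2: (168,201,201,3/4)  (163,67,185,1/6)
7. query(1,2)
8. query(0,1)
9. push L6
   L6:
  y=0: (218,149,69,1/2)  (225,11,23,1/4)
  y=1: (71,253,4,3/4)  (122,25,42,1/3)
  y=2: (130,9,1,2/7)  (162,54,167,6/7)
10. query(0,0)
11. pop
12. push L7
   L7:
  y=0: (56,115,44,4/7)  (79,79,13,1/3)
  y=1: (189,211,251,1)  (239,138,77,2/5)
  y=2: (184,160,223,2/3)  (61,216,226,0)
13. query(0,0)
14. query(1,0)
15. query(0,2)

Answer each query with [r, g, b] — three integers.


at x=1,y=2 over L1,L2,L3,L4:
after L1 α=1: [107, 47, 106]
after L2 α=1/2: [151, 255/2, 175/2]
after L3 α=2/3: [473/3, 337/2, 599/6]
after L4 α=1/5: [2141/15, 137, 1609/15]
= [143, 137, 107]

query (1,2) [L1,L2,L3,L4,L5] — begin 0,0,0
L1 α=1: [107, 47, 106]
L2 α=1/2: [151, 255/2, 175/2]
L3 α=2/3: [473/3, 337/2, 599/6]
L4 α=1/5: [2141/15, 137, 1609/15]
L5 α=1/6: [1315/9, 376/3, 1082/9]
rounded: [146, 125, 120]

query (0,1) [L1,L2,L3,L4,L5] — begin 0,0,0
L1 α=2/3: [142, 74, 362/3]
L2 α=1/7: [990/7, 74, 773/7]
L3 α=1/2: [530/7, 247/2, 885/14]
L4 α=1/3: [939/7, 113, 673/7]
L5 α=2/3: [2815/21, 611/3, 1111/7]
rounded: [134, 204, 159]

(0,0) stack=L1,L2,L3,L4,L5,L6; from [0,0,0]:
after L1 α=1/4: [207/4, 58, 11/2]
after L2 α=1/2: [367/8, 121/2, 195/4]
after L3 α=4/5: [7151/40, 1017/10, 2787/20]
after L4 α=1/4: [26453/160, 4561/40, 11961/80]
after L5 α=1/6: [31253/192, 5305/48, 5043/32]
after L6 α=1/2: [73109/384, 12457/96, 7251/64]
→ [190, 130, 113]

(0,0) stack=L1,L2,L3,L4,L5,L7; from [0,0,0]:
+L1 (α=1/4) → [207/4, 58, 11/2]
+L2 (α=1/2) → [367/8, 121/2, 195/4]
+L3 (α=4/5) → [7151/40, 1017/10, 2787/20]
+L4 (α=1/4) → [26453/160, 4561/40, 11961/80]
+L5 (α=1/6) → [31253/192, 5305/48, 5043/32]
+L7 (α=4/7) → [45589/448, 12665/112, 20761/224]
rounded: [102, 113, 93]

at x=1,y=0 over L1,L2,L3,L4,L5,L7:
+L1 (α=3/4) → [297/4, 753/4, 165/2]
+L2 (α=1/8) → [2151/32, 5903/32, 1415/16]
+L3 (α=4/5) → [3451/32, 21391/160, 2183/80]
+L4 (α=5/6) → [22171/192, 196591/960, 30461/160]
+L5 (α=5/8) → [47451/512, 318191/2560, 276983/1280]
+L7 (α=1/3) → [67675/768, 419311/3840, 95101/640]
rounded: [88, 109, 149]

(0,2) stack=L1,L2,L3,L4,L5,L7; from [0,0,0]:
after L1 α=2/3: [434/3, 84, 78]
after L2 α=1/2: [1133/6, 339/2, 135/2]
after L3 α=1/4: [1509/8, 1025/8, 525/8]
after L4 α=1/2: [1557/16, 1393/16, 2525/16]
after L5 α=3/4: [9621/64, 11041/64, 12173/64]
after L7 α=2/3: [33173/192, 10507/64, 40717/192]
rounded: [173, 164, 212]


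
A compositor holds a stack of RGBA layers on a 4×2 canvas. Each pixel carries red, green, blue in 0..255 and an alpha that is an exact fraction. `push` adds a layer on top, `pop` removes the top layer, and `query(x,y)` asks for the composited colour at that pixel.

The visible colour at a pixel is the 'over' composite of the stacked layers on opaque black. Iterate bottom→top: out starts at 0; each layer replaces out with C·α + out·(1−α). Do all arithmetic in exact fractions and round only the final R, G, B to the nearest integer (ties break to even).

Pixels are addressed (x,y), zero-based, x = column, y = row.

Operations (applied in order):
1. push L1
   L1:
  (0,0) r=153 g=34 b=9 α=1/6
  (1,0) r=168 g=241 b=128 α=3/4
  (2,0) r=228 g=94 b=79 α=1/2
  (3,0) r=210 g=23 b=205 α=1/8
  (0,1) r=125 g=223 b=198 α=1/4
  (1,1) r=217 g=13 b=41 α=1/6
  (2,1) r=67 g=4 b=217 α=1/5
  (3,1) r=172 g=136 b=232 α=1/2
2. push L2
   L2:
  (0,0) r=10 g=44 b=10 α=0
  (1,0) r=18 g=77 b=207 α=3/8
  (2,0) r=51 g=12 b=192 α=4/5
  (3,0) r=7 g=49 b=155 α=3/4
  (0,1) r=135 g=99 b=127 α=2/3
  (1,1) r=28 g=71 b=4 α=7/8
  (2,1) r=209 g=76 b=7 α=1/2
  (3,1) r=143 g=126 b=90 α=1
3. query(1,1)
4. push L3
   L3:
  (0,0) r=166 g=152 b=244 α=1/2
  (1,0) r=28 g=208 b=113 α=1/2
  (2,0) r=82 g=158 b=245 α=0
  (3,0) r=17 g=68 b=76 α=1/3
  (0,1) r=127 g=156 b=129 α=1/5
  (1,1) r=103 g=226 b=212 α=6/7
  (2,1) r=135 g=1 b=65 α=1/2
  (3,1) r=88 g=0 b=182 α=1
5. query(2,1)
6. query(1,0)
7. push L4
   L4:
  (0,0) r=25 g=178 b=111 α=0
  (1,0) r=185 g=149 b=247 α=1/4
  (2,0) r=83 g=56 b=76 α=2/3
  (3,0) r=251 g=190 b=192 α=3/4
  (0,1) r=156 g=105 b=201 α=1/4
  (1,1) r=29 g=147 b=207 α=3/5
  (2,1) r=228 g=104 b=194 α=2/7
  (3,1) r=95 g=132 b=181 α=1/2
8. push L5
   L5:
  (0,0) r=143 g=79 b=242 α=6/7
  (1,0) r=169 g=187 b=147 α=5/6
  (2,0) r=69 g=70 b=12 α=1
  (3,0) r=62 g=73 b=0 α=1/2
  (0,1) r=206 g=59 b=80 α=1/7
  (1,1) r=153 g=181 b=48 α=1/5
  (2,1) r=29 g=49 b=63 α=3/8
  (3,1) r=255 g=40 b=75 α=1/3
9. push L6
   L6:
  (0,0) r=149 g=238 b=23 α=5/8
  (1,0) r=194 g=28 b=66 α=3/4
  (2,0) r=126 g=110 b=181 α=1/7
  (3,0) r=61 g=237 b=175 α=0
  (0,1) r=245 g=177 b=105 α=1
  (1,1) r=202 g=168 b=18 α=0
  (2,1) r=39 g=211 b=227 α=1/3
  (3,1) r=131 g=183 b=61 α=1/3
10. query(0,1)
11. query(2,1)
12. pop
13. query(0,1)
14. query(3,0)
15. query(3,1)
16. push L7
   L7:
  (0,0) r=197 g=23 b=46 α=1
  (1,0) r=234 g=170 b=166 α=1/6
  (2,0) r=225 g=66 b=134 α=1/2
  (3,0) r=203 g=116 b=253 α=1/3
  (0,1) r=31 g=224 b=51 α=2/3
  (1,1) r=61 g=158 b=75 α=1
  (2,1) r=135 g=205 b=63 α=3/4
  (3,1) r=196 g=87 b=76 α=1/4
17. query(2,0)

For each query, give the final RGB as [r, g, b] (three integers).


query (1,1) [L1,L2] — begin 0,0,0
L1 α=1/6: [217/6, 13/6, 41/6]
L2 α=7/8: [1393/48, 2995/48, 209/48]
→ [29, 62, 4]

query (2,1) [L1,L2,L3] — begin 0,0,0
after L1 α=1/5: [67/5, 4/5, 217/5]
after L2 α=1/2: [556/5, 192/5, 126/5]
after L3 α=1/2: [1231/10, 197/10, 451/10]
→ [123, 20, 45]

(1,0) stack=L1,L2,L3; from [0,0,0]:
after L1 α=3/4: [126, 723/4, 96]
after L2 α=3/8: [171/2, 4539/32, 1101/8]
after L3 α=1/2: [227/4, 11195/64, 2005/16]
rounded: [57, 175, 125]

(0,1) stack=L1,L2,L3,L4,L5,L6; from [0,0,0]:
L1 α=1/4: [125/4, 223/4, 99/2]
L2 α=2/3: [1205/12, 1015/12, 607/6]
L3 α=1/5: [1586/15, 1483/15, 1601/15]
L4 α=1/4: [1183/10, 502/5, 1303/10]
L5 α=1/7: [4579/35, 3307/35, 4309/35]
L6 α=1: [245, 177, 105]
rounded: [245, 177, 105]

at x=2,y=1 over L1,L2,L3,L4,L5,L6:
after L1 α=1/5: [67/5, 4/5, 217/5]
after L2 α=1/2: [556/5, 192/5, 126/5]
after L3 α=1/2: [1231/10, 197/10, 451/10]
after L4 α=2/7: [2143/14, 613/14, 1227/14]
after L5 α=3/8: [11933/112, 5123/112, 8781/112]
after L6 α=1/3: [14117/168, 16939/168, 21493/168]
= [84, 101, 128]

at x=0,y=1 over L1,L2,L3,L4,L5:
+L1 (α=1/4) → [125/4, 223/4, 99/2]
+L2 (α=2/3) → [1205/12, 1015/12, 607/6]
+L3 (α=1/5) → [1586/15, 1483/15, 1601/15]
+L4 (α=1/4) → [1183/10, 502/5, 1303/10]
+L5 (α=1/7) → [4579/35, 3307/35, 4309/35]
→ [131, 94, 123]

(3,0) stack=L1,L2,L3,L4,L5; from [0,0,0]:
L1 α=1/8: [105/4, 23/8, 205/8]
L2 α=3/4: [189/16, 1199/32, 3925/32]
L3 α=1/3: [325/24, 2287/48, 5141/48]
L4 α=3/4: [18397/96, 29647/192, 32789/192]
L5 α=1/2: [24349/192, 43663/384, 32789/384]
= [127, 114, 85]

(3,1) stack=L1,L2,L3,L4,L5; from [0,0,0]:
after L1 α=1/2: [86, 68, 116]
after L2 α=1: [143, 126, 90]
after L3 α=1: [88, 0, 182]
after L4 α=1/2: [183/2, 66, 363/2]
after L5 α=1/3: [146, 172/3, 146]
→ [146, 57, 146]

(2,0) stack=L1,L2,L3,L4,L5,L7; from [0,0,0]:
+L1 (α=1/2) → [114, 47, 79/2]
+L2 (α=4/5) → [318/5, 19, 323/2]
+L3 (α=0) → [318/5, 19, 323/2]
+L4 (α=2/3) → [1148/15, 131/3, 209/2]
+L5 (α=1) → [69, 70, 12]
+L7 (α=1/2) → [147, 68, 73]
→ [147, 68, 73]
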